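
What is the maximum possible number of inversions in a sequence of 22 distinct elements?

Inversions: 231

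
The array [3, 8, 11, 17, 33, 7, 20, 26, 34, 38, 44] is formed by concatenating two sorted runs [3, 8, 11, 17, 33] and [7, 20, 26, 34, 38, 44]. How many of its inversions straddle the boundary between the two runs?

For each element r of the right run, count left-run elements greater than r:
r = 7: 8, 11, 17, 33 → 4
r = 20: 33 → 1
r = 26: 33 → 1
r = 34: none → 0
r = 38: none → 0
r = 44: none → 0
Cross-inversions: 4 + 1 + 1 + 0 + 0 + 0 = 6

Split inversions: 6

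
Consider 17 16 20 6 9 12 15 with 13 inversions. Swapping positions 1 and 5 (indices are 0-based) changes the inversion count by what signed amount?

-1

Positions 1 and 5 hold 16 and 12; after swapping, the array is [17, 12, 20, 6, 9, 16, 15].
Sweep left to right; for each value list the smaller values that follow it:
17: 5
12: 2
20: 4
6: 0
9: 0
16: 1
15: 0
Sum: 5 + 2 + 4 + 0 + 0 + 1 + 0 = 12
Change: 12 − 13 = -1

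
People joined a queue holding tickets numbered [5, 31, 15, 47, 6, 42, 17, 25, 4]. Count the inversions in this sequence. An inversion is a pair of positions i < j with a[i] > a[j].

There are 19 out-of-order pairs.

For each element, count later entries that are smaller:
5 → 4 → 1
31 → 15, 6, 17, 25, 4 → 5
15 → 6, 4 → 2
47 → 6, 42, 17, 25, 4 → 5
6 → 4 → 1
42 → 17, 25, 4 → 3
17 → 4 → 1
25 → 4 → 1
4 → none → 0
Sum: 1 + 5 + 2 + 5 + 1 + 3 + 1 + 1 + 0 = 19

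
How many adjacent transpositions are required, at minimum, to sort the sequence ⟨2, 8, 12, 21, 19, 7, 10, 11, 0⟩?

Each adjacent swap fixes exactly one inversion, so the minimum swap count equals the number of inversions.
Count inversions — for each element, later elements that are smaller:
2: 0 → 1
8: 7, 0 → 2
12: 7, 10, 11, 0 → 4
21: 19, 7, 10, 11, 0 → 5
19: 7, 10, 11, 0 → 4
7: 0 → 1
10: 0 → 1
11: 0 → 1
0: none → 0
Total inversions: 1 + 2 + 4 + 5 + 4 + 1 + 1 + 1 + 0 = 19

19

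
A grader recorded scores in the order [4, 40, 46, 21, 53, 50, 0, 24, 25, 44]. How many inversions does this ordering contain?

20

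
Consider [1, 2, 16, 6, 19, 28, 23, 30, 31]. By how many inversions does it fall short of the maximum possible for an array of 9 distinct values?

Maximum inversions for 9 distinct elements is C(9, 2) = 9·8/2 = 36.
Current inversions — for each element, count later smaller elements:
1: 0
2: 0
16: 1
6: 0
19: 0
28: 1
23: 0
30: 0
31: 0
Current total: 0 + 0 + 1 + 0 + 0 + 1 + 0 + 0 + 0 = 2
Shortfall: 36 − 2 = 34

34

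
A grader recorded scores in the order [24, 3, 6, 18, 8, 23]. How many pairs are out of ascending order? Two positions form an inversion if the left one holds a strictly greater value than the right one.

6

Sweep left to right; for each value list the smaller values that follow it:
24: 5
3: 0
6: 0
18: 1
8: 0
23: 0
Sum: 5 + 0 + 0 + 1 + 0 + 0 = 6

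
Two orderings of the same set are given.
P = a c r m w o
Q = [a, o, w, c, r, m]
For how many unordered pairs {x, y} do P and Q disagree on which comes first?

Assign each item its position (1..6) in the first ordering, then rewrite the second ordering as that position sequence:
positions: a→1, c→2, r→3, m→4, w→5, o→6
second ordering as positions: [1, 6, 5, 2, 3, 4]
Discordant pairs = inversions in this position sequence.
1: 0
6: 5, 2, 3, 4 → 4
5: 2, 3, 4 → 3
2: 0
3: 0
4: 0
Total: 0 + 4 + 3 + 0 + 0 + 0 = 7

7 disagreeing pairs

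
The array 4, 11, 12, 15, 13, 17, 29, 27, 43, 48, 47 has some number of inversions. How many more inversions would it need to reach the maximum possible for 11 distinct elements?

Maximum inversions for 11 distinct elements is C(11, 2) = 11·10/2 = 55.
Current inversions — for each element, count later smaller elements:
4: 0
11: 0
12: 0
15: 1
13: 0
17: 0
29: 1
27: 0
43: 0
48: 1
47: 0
Current total: 0 + 0 + 0 + 1 + 0 + 0 + 1 + 0 + 0 + 1 + 0 = 3
Shortfall: 55 − 3 = 52

52 inversions short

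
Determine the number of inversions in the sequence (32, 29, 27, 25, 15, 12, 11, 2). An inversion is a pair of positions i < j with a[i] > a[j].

Count, for each position, how many later elements it exceeds:
32 → 29, 27, 25, 15, 12, 11, 2 → 7
29 → 27, 25, 15, 12, 11, 2 → 6
27 → 25, 15, 12, 11, 2 → 5
25 → 15, 12, 11, 2 → 4
15 → 12, 11, 2 → 3
12 → 11, 2 → 2
11 → 2 → 1
2 → none → 0
Sum: 7 + 6 + 5 + 4 + 3 + 2 + 1 + 0 = 28

28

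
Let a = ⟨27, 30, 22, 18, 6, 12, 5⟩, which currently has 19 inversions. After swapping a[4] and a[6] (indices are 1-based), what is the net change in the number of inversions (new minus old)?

Positions 4 and 6 hold 18 and 12; after swapping, the array is [27, 30, 22, 12, 6, 18, 5].
For each element, count later entries that are smaller:
27: 5
30: 5
22: 4
12: 2
6: 1
18: 1
5: 0
Sum: 5 + 5 + 4 + 2 + 1 + 1 + 0 = 18
Change: 18 − 19 = -1

-1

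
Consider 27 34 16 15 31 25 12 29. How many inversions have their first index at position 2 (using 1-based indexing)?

The element at index 2 is 34.
Elements after it: 16, 15, 31, 25, 12, 29
Those smaller than 34: 16, 15, 31, 25, 12, 29

6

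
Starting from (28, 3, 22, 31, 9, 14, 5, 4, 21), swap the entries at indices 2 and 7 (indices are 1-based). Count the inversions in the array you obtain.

Positions 2 and 7 hold 3 and 5; after swapping, the array is [28, 5, 22, 31, 9, 14, 3, 4, 21].
For each element, count later entries that are smaller:
28: 7
5: 2
22: 5
31: 5
9: 2
14: 2
3: 0
4: 0
21: 0
Sum: 7 + 2 + 5 + 5 + 2 + 2 + 0 + 0 + 0 = 23

23 inversions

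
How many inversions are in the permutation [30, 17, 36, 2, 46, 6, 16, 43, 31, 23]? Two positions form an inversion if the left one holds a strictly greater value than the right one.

For each element, count later entries that are smaller:
30 → 17, 2, 6, 16, 23 → 5
17 → 2, 6, 16 → 3
36 → 2, 6, 16, 31, 23 → 5
2 → none → 0
46 → 6, 16, 43, 31, 23 → 5
6 → none → 0
16 → none → 0
43 → 31, 23 → 2
31 → 23 → 1
23 → none → 0
Sum: 5 + 3 + 5 + 0 + 5 + 0 + 0 + 2 + 1 + 0 = 21

There are 21 out-of-order pairs.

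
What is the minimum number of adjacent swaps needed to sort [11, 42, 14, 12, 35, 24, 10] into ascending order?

12 adjacent swaps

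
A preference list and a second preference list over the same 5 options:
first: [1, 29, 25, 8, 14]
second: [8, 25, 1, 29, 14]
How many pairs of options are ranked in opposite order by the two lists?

There are 5 pairs.

Assign each item its position (1..5) in the first ordering, then rewrite the second ordering as that position sequence:
positions: 1→1, 29→2, 25→3, 8→4, 14→5
second ordering as positions: [4, 3, 1, 2, 5]
Discordant pairs = inversions in this position sequence.
4: 3, 1, 2 → 3
3: 1, 2 → 2
1: 0
2: 0
5: 0
Total: 3 + 2 + 0 + 0 + 0 = 5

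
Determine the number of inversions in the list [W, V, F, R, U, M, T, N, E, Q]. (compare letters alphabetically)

For each element, count later entries that are smaller:
W: 9
V: 8
F: 1
R: 4
U: 5
M: 1
T: 3
N: 1
E: 0
Q: 0
Sum: 9 + 8 + 1 + 4 + 5 + 1 + 3 + 1 + 0 + 0 = 32

Inversions: 32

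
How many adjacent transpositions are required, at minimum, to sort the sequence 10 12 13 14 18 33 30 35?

Minimum adjacent swaps = number of inversions (each swap of adjacent out-of-order elements removes one inversion and no swap can remove more).
Count inversions — for each element, later elements that are smaller:
10: none → 0
12: none → 0
13: none → 0
14: none → 0
18: none → 0
33: 30 → 1
30: none → 0
35: none → 0
Total inversions: 0 + 0 + 0 + 0 + 0 + 1 + 0 + 0 = 1

Adjacent swaps: 1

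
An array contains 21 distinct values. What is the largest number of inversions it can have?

210

The maximum occurs when the array is in strictly decreasing order: every one of the C(21, 2) pairs is inverted.
C(21, 2) = 21·20/2 = 210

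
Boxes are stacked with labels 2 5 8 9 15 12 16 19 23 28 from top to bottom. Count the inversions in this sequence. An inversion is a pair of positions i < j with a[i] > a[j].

There is 1 out-of-order pair.

For each element, count later entries that are smaller:
2 → none → 0
5 → none → 0
8 → none → 0
9 → none → 0
15 → 12 → 1
12 → none → 0
16 → none → 0
19 → none → 0
23 → none → 0
28 → none → 0
Sum: 0 + 0 + 0 + 0 + 1 + 0 + 0 + 0 + 0 + 0 = 1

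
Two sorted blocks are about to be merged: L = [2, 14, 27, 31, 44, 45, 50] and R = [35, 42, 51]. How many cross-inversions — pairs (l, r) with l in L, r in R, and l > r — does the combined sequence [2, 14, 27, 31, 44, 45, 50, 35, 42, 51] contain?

There are 6 split inversions.

For each element r of the right run, count left-run elements greater than r:
r = 35: 44, 45, 50 → 3
r = 42: 44, 45, 50 → 3
r = 51: none → 0
Cross-inversions: 3 + 3 + 0 = 6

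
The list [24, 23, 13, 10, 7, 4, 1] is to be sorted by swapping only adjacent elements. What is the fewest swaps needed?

21

Each adjacent swap fixes exactly one inversion, so the minimum swap count equals the number of inversions.
Count inversions — for each element, later elements that are smaller:
24: 23, 13, 10, 7, 4, 1 → 6
23: 13, 10, 7, 4, 1 → 5
13: 10, 7, 4, 1 → 4
10: 7, 4, 1 → 3
7: 4, 1 → 2
4: 1 → 1
1: none → 0
Total inversions: 6 + 5 + 4 + 3 + 2 + 1 + 0 = 21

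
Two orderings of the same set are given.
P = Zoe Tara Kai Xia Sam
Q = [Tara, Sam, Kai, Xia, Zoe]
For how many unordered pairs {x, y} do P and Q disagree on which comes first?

Assign each item its position (1..5) in the first ordering, then rewrite the second ordering as that position sequence:
positions: Zoe→1, Tara→2, Kai→3, Xia→4, Sam→5
second ordering as positions: [2, 5, 3, 4, 1]
Discordant pairs = inversions in this position sequence.
2: 1 → 1
5: 3, 4, 1 → 3
3: 1 → 1
4: 1 → 1
1: 0
Total: 1 + 3 + 1 + 1 + 0 = 6

6 disagreeing pairs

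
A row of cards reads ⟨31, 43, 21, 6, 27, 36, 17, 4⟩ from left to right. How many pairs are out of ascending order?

For each element, count later entries that are smaller:
31: 5
43: 6
21: 3
6: 1
27: 2
36: 2
17: 1
4: 0
Sum: 5 + 6 + 3 + 1 + 2 + 2 + 1 + 0 = 20

20 inversions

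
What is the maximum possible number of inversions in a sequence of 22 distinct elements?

231 inversions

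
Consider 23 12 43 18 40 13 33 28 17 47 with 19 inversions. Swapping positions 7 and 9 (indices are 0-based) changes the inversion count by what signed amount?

+1

Positions 7 and 9 hold 28 and 47; after swapping, the array is [23, 12, 43, 18, 40, 13, 33, 47, 17, 28].
For each element, count later entries that are smaller:
23: 4
12: 0
43: 6
18: 2
40: 4
13: 0
33: 2
47: 2
17: 0
28: 0
Sum: 4 + 0 + 6 + 2 + 4 + 0 + 2 + 2 + 0 + 0 = 20
Change: 20 − 19 = +1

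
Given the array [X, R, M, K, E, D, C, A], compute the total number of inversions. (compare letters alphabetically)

Sweep left to right; for each value list the smaller values that follow it:
X: 7
R: 6
M: 5
K: 4
E: 3
D: 2
C: 1
A: 0
Sum: 7 + 6 + 5 + 4 + 3 + 2 + 1 + 0 = 28

28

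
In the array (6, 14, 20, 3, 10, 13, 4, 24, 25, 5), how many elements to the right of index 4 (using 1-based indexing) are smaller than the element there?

The element at index 4 is 3.
Elements after it: 10, 13, 4, 24, 25, 5
None of them are smaller than 3.

0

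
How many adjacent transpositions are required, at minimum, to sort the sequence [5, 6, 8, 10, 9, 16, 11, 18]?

There are 2 adjacent swaps.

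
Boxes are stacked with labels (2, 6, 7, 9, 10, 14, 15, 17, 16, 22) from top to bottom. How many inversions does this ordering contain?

Inversions: 1

Element-by-element contributions:
2 → none → 0
6 → none → 0
7 → none → 0
9 → none → 0
10 → none → 0
14 → none → 0
15 → none → 0
17 → 16 → 1
16 → none → 0
22 → none → 0
Sum: 0 + 0 + 0 + 0 + 0 + 0 + 0 + 1 + 0 + 0 = 1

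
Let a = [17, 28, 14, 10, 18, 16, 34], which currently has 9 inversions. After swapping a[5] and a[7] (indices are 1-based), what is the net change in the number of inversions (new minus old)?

Positions 5 and 7 hold 18 and 34; after swapping, the array is [17, 28, 14, 10, 34, 16, 18].
Element-by-element contributions:
17 → 14, 10, 16 → 3
28 → 14, 10, 16, 18 → 4
14 → 10 → 1
10 → none → 0
34 → 16, 18 → 2
16 → none → 0
18 → none → 0
Sum: 3 + 4 + 1 + 0 + 2 + 0 + 0 = 10
Change: 10 − 9 = +1

+1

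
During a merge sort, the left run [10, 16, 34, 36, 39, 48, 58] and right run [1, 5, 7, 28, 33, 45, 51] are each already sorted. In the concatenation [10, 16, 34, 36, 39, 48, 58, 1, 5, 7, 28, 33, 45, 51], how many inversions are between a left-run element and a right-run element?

34

Count, for every r in R, how many entries of L exceed r:
r = 1: 10, 16, 34, 36, 39, 48, 58 → 7
r = 5: 10, 16, 34, 36, 39, 48, 58 → 7
r = 7: 10, 16, 34, 36, 39, 48, 58 → 7
r = 28: 34, 36, 39, 48, 58 → 5
r = 33: 34, 36, 39, 48, 58 → 5
r = 45: 48, 58 → 2
r = 51: 58 → 1
Cross-inversions: 7 + 7 + 7 + 5 + 5 + 2 + 1 = 34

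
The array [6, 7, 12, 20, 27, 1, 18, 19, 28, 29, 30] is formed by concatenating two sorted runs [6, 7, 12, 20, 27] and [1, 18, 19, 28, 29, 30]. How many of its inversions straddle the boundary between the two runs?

9

Take each right-half value and tally the left-half values above it:
r = 1: 6, 7, 12, 20, 27 → 5
r = 18: 20, 27 → 2
r = 19: 20, 27 → 2
r = 28: none → 0
r = 29: none → 0
r = 30: none → 0
Cross-inversions: 5 + 2 + 2 + 0 + 0 + 0 = 9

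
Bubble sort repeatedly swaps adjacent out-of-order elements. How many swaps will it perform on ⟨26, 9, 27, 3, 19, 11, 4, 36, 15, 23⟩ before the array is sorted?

21 adjacent swaps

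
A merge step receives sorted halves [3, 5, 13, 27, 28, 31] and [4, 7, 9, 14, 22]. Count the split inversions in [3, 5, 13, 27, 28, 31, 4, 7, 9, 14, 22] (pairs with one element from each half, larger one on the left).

19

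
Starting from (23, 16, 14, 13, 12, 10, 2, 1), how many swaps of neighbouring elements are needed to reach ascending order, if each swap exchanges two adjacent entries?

28

Minimum adjacent swaps = number of inversions (each swap of adjacent out-of-order elements removes one inversion and no swap can remove more).
Count inversions — for each element, later elements that are smaller:
23: 16, 14, 13, 12, 10, 2, 1 → 7
16: 14, 13, 12, 10, 2, 1 → 6
14: 13, 12, 10, 2, 1 → 5
13: 12, 10, 2, 1 → 4
12: 10, 2, 1 → 3
10: 2, 1 → 2
2: 1 → 1
1: none → 0
Total inversions: 7 + 6 + 5 + 4 + 3 + 2 + 1 + 0 = 28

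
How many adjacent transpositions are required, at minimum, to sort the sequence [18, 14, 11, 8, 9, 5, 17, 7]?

21

Minimum adjacent swaps = number of inversions (each swap of adjacent out-of-order elements removes one inversion and no swap can remove more).
Count inversions — for each element, later elements that are smaller:
18: 14, 11, 8, 9, 5, 17, 7 → 7
14: 11, 8, 9, 5, 7 → 5
11: 8, 9, 5, 7 → 4
8: 5, 7 → 2
9: 5, 7 → 2
5: none → 0
17: 7 → 1
7: none → 0
Total inversions: 7 + 5 + 4 + 2 + 2 + 0 + 1 + 0 = 21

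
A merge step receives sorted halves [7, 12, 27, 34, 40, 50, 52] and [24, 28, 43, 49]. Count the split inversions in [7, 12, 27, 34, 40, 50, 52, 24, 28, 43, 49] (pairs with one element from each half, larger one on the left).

13

Count, for every r in R, how many entries of L exceed r:
r = 24: 27, 34, 40, 50, 52 → 5
r = 28: 34, 40, 50, 52 → 4
r = 43: 50, 52 → 2
r = 49: 50, 52 → 2
Cross-inversions: 5 + 4 + 2 + 2 = 13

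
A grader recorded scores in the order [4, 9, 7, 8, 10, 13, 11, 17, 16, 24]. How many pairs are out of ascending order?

4 out-of-order pairs

Count, for each position, how many later elements it exceeds:
4 → none → 0
9 → 7, 8 → 2
7 → none → 0
8 → none → 0
10 → none → 0
13 → 11 → 1
11 → none → 0
17 → 16 → 1
16 → none → 0
24 → none → 0
Sum: 0 + 2 + 0 + 0 + 0 + 1 + 0 + 1 + 0 + 0 = 4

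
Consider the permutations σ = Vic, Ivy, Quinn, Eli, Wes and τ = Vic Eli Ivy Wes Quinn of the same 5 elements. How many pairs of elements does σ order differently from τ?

Assign each item its position (1..5) in the first ordering, then rewrite the second ordering as that position sequence:
positions: Vic→1, Ivy→2, Quinn→3, Eli→4, Wes→5
second ordering as positions: [1, 4, 2, 5, 3]
Discordant pairs = inversions in this position sequence.
1: 0
4: 2, 3 → 2
2: 0
5: 3 → 1
3: 0
Total: 0 + 2 + 0 + 1 + 0 = 3

Discordant pairs: 3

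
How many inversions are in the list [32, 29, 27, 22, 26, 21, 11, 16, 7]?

34 inversions

Sweep left to right; for each value list the smaller values that follow it:
32: 8
29: 7
27: 6
22: 4
26: 4
21: 3
11: 1
16: 1
7: 0
Sum: 8 + 7 + 6 + 4 + 4 + 3 + 1 + 1 + 0 = 34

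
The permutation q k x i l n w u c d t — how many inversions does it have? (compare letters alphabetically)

Sweep left to right; for each value list the smaller values that follow it:
q: 6
k: 3
x: 8
i: 2
l: 2
n: 2
w: 4
u: 3
c: 0
d: 0
t: 0
Sum: 6 + 3 + 8 + 2 + 2 + 2 + 4 + 3 + 0 + 0 + 0 = 30

30 inversions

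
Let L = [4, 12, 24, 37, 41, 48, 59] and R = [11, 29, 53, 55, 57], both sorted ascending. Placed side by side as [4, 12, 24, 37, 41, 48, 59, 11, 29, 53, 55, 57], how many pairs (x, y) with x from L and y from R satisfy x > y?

Split inversions: 13

For each element r of the right run, count left-run elements greater than r:
r = 11: 12, 24, 37, 41, 48, 59 → 6
r = 29: 37, 41, 48, 59 → 4
r = 53: 59 → 1
r = 55: 59 → 1
r = 57: 59 → 1
Cross-inversions: 6 + 4 + 1 + 1 + 1 = 13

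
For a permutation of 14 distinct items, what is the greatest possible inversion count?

91

The maximum occurs when the array is in strictly decreasing order: every one of the C(14, 2) pairs is inverted.
C(14, 2) = 14·13/2 = 91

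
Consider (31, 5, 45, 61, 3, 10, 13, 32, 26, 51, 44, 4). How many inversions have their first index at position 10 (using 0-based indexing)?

1

The element at index 10 is 44.
Elements after it: 4
Those smaller than 44: 4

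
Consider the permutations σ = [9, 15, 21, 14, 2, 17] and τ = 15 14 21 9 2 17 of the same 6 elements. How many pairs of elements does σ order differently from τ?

Assign each item its position (1..6) in the first ordering, then rewrite the second ordering as that position sequence:
positions: 9→1, 15→2, 21→3, 14→4, 2→5, 17→6
second ordering as positions: [2, 4, 3, 1, 5, 6]
Discordant pairs = inversions in this position sequence.
2: 1 → 1
4: 3, 1 → 2
3: 1 → 1
1: 0
5: 0
6: 0
Total: 1 + 2 + 1 + 0 + 0 + 0 = 4

4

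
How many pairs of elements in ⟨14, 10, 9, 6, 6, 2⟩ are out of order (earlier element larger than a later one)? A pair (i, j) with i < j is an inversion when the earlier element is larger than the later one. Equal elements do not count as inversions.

14

Count, for each position, how many later elements it exceeds:
14: 5
10: 4
9: 3
6: 1
6: 1
2: 0
Sum: 5 + 4 + 3 + 1 + 1 + 0 = 14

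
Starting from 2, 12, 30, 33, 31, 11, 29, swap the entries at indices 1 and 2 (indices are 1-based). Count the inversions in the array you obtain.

9

Positions 1 and 2 hold 2 and 12; after swapping, the array is [12, 2, 30, 33, 31, 11, 29].
Sweep left to right; for each value list the smaller values that follow it:
12 → 2, 11 → 2
2 → none → 0
30 → 11, 29 → 2
33 → 31, 11, 29 → 3
31 → 11, 29 → 2
11 → none → 0
29 → none → 0
Sum: 2 + 0 + 2 + 3 + 2 + 0 + 0 = 9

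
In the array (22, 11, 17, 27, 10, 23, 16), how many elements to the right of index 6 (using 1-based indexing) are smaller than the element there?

1 such element

The element at index 6 is 23.
Elements after it: 16
Those smaller than 23: 16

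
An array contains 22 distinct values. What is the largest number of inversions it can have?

The maximum occurs when the array is in strictly decreasing order: every one of the C(22, 2) pairs is inverted.
C(22, 2) = 22·21/2 = 231

231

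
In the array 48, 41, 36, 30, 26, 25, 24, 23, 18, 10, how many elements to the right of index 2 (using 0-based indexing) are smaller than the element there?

The element at index 2 is 36.
Elements after it: 30, 26, 25, 24, 23, 18, 10
Those smaller than 36: 30, 26, 25, 24, 23, 18, 10

7 such elements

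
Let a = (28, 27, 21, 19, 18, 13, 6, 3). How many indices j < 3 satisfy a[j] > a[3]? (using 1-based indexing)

The element at index 3 is 21.
Elements before it: 28, 27
Those larger than 21: 28, 27

2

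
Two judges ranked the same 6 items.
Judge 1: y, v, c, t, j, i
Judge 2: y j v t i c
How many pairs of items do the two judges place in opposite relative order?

5

Assign each item its position (1..6) in the first ordering, then rewrite the second ordering as that position sequence:
positions: y→1, v→2, c→3, t→4, j→5, i→6
second ordering as positions: [1, 5, 2, 4, 6, 3]
Discordant pairs = inversions in this position sequence.
1: 0
5: 2, 4, 3 → 3
2: 0
4: 3 → 1
6: 3 → 1
3: 0
Total: 0 + 3 + 0 + 1 + 1 + 0 = 5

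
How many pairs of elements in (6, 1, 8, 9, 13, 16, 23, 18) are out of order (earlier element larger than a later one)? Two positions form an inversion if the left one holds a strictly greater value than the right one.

2

Element-by-element contributions:
6 → 1 → 1
1 → none → 0
8 → none → 0
9 → none → 0
13 → none → 0
16 → none → 0
23 → 18 → 1
18 → none → 0
Sum: 1 + 0 + 0 + 0 + 0 + 0 + 1 + 0 = 2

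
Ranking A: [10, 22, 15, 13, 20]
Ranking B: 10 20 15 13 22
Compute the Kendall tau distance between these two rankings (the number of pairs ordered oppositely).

5 discordant pairs

Assign each item its position (1..5) in the first ordering, then rewrite the second ordering as that position sequence:
positions: 10→1, 22→2, 15→3, 13→4, 20→5
second ordering as positions: [1, 5, 3, 4, 2]
Discordant pairs = inversions in this position sequence.
1: 0
5: 3, 4, 2 → 3
3: 2 → 1
4: 2 → 1
2: 0
Total: 0 + 3 + 1 + 1 + 0 = 5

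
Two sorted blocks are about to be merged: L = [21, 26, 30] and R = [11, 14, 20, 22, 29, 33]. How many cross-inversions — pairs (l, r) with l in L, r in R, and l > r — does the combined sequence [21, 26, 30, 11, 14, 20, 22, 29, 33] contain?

12 cross-inversions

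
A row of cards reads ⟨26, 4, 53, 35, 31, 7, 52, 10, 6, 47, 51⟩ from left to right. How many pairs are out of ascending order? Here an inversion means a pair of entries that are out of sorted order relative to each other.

25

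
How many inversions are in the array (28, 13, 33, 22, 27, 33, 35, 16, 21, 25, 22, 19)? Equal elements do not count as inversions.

37

For each element, count later entries that are smaller:
28 → 13, 22, 27, 16, 21, 25, 22, 19 → 8
13 → none → 0
33 → 22, 27, 16, 21, 25, 22, 19 → 7
22 → 16, 21, 19 → 3
27 → 16, 21, 25, 22, 19 → 5
33 → 16, 21, 25, 22, 19 → 5
35 → 16, 21, 25, 22, 19 → 5
16 → none → 0
21 → 19 → 1
25 → 22, 19 → 2
22 → 19 → 1
19 → none → 0
Sum: 8 + 0 + 7 + 3 + 5 + 5 + 5 + 0 + 1 + 2 + 1 + 0 = 37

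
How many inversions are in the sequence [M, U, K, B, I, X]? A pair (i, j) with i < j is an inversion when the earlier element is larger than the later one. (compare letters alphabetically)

8 inversions

Listing every pair i<j with a[i]>a[j] (using 0-based positions):
(0,2): M > K
(0,3): M > B
(0,4): M > I
(1,2): U > K
(1,3): U > B
(1,4): U > I
(2,3): K > B
(2,4): K > I
That's 8 pairs.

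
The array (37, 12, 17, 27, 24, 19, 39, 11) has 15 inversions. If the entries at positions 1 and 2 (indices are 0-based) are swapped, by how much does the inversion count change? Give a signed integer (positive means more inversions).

Positions 1 and 2 hold 12 and 17; after swapping, the array is [37, 17, 12, 27, 24, 19, 39, 11].
For each element, count later entries that are smaller:
37 → 17, 12, 27, 24, 19, 11 → 6
17 → 12, 11 → 2
12 → 11 → 1
27 → 24, 19, 11 → 3
24 → 19, 11 → 2
19 → 11 → 1
39 → 11 → 1
11 → none → 0
Sum: 6 + 2 + 1 + 3 + 2 + 1 + 1 + 0 = 16
Change: 16 − 15 = +1

+1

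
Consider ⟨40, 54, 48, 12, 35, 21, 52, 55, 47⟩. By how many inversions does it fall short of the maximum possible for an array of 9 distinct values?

Maximum inversions for 9 distinct elements is C(9, 2) = 9·8/2 = 36.
Current inversions — for each element, count later smaller elements:
40: 3
54: 6
48: 4
12: 0
35: 1
21: 0
52: 1
55: 1
47: 0
Current total: 3 + 6 + 4 + 0 + 1 + 0 + 1 + 1 + 0 = 16
Shortfall: 36 − 16 = 20

20 inversions short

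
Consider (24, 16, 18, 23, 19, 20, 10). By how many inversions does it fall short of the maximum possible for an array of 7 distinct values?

8 inversions short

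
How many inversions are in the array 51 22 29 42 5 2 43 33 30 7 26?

Sweep left to right; for each value list the smaller values that follow it:
51 → 22, 29, 42, 5, 2, 43, 33, 30, 7, 26 → 10
22 → 5, 2, 7 → 3
29 → 5, 2, 7, 26 → 4
42 → 5, 2, 33, 30, 7, 26 → 6
5 → 2 → 1
2 → none → 0
43 → 33, 30, 7, 26 → 4
33 → 30, 7, 26 → 3
30 → 7, 26 → 2
7 → none → 0
26 → none → 0
Sum: 10 + 3 + 4 + 6 + 1 + 0 + 4 + 3 + 2 + 0 + 0 = 33

33 inversions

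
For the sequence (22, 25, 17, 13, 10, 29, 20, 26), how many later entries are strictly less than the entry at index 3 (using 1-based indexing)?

2 such elements

The element at index 3 is 17.
Elements after it: 13, 10, 29, 20, 26
Those smaller than 17: 13, 10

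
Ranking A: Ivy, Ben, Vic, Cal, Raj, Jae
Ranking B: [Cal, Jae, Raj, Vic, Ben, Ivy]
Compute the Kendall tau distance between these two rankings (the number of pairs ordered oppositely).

Assign each item its position (1..6) in the first ordering, then rewrite the second ordering as that position sequence:
positions: Ivy→1, Ben→2, Vic→3, Cal→4, Raj→5, Jae→6
second ordering as positions: [4, 6, 5, 3, 2, 1]
Discordant pairs = inversions in this position sequence.
4: 3, 2, 1 → 3
6: 5, 3, 2, 1 → 4
5: 3, 2, 1 → 3
3: 2, 1 → 2
2: 1 → 1
1: 0
Total: 3 + 4 + 3 + 2 + 1 + 0 = 13

13 discordant pairs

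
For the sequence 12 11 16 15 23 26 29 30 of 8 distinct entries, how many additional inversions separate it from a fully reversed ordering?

26

Maximum inversions for 8 distinct elements is C(8, 2) = 8·7/2 = 28.
Current inversions — for each element, count later smaller elements:
12: 1
11: 0
16: 1
15: 0
23: 0
26: 0
29: 0
30: 0
Current total: 1 + 0 + 1 + 0 + 0 + 0 + 0 + 0 = 2
Shortfall: 28 − 2 = 26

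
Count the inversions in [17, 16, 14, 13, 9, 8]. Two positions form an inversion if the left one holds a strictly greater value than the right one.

Sweep left to right; for each value list the smaller values that follow it:
17 → 16, 14, 13, 9, 8 → 5
16 → 14, 13, 9, 8 → 4
14 → 13, 9, 8 → 3
13 → 9, 8 → 2
9 → 8 → 1
8 → none → 0
Sum: 5 + 4 + 3 + 2 + 1 + 0 = 15

Inversions: 15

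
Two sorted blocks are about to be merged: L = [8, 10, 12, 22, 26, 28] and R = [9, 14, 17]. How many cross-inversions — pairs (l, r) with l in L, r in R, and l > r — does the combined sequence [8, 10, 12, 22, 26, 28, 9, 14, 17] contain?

For each element r of the right run, count left-run elements greater than r:
r = 9: 10, 12, 22, 26, 28 → 5
r = 14: 22, 26, 28 → 3
r = 17: 22, 26, 28 → 3
Cross-inversions: 5 + 3 + 3 = 11

11 cross-inversions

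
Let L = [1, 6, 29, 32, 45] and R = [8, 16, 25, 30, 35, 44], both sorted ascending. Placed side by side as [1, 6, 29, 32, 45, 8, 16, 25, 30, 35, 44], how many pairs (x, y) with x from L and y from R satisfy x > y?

13 cross-inversions

Take each right-half value and tally the left-half values above it:
r = 8: 29, 32, 45 → 3
r = 16: 29, 32, 45 → 3
r = 25: 29, 32, 45 → 3
r = 30: 32, 45 → 2
r = 35: 45 → 1
r = 44: 45 → 1
Cross-inversions: 3 + 3 + 3 + 2 + 1 + 1 = 13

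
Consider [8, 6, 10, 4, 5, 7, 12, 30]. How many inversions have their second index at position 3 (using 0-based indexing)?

3 such elements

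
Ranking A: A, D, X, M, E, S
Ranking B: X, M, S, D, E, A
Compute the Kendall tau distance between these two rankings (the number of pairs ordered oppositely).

9

Assign each item its position (1..6) in the first ordering, then rewrite the second ordering as that position sequence:
positions: A→1, D→2, X→3, M→4, E→5, S→6
second ordering as positions: [3, 4, 6, 2, 5, 1]
Discordant pairs = inversions in this position sequence.
3: 2, 1 → 2
4: 2, 1 → 2
6: 2, 5, 1 → 3
2: 1 → 1
5: 1 → 1
1: 0
Total: 2 + 2 + 3 + 1 + 1 + 0 = 9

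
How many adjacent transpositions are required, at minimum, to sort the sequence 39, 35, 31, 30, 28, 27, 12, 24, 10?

The minimum number of adjacent swaps to sort an array equals its inversion count, since every such swap removes exactly one inversion.
Count inversions — for each element, later elements that are smaller:
39: 35, 31, 30, 28, 27, 12, 24, 10 → 8
35: 31, 30, 28, 27, 12, 24, 10 → 7
31: 30, 28, 27, 12, 24, 10 → 6
30: 28, 27, 12, 24, 10 → 5
28: 27, 12, 24, 10 → 4
27: 12, 24, 10 → 3
12: 10 → 1
24: 10 → 1
10: none → 0
Total inversions: 8 + 7 + 6 + 5 + 4 + 3 + 1 + 1 + 0 = 35

35 swaps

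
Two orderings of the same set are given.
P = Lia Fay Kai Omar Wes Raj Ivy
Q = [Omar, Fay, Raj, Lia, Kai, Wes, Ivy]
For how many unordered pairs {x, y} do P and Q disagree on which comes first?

7

Assign each item its position (1..7) in the first ordering, then rewrite the second ordering as that position sequence:
positions: Lia→1, Fay→2, Kai→3, Omar→4, Wes→5, Raj→6, Ivy→7
second ordering as positions: [4, 2, 6, 1, 3, 5, 7]
Discordant pairs = inversions in this position sequence.
4: 2, 1, 3 → 3
2: 1 → 1
6: 1, 3, 5 → 3
1: 0
3: 0
5: 0
7: 0
Total: 3 + 1 + 3 + 0 + 0 + 0 + 0 = 7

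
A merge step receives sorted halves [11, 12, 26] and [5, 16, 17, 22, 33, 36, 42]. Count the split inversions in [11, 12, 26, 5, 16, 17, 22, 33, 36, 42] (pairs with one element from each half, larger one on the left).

For each element r of the right run, count left-run elements greater than r:
r = 5: 11, 12, 26 → 3
r = 16: 26 → 1
r = 17: 26 → 1
r = 22: 26 → 1
r = 33: none → 0
r = 36: none → 0
r = 42: none → 0
Cross-inversions: 3 + 1 + 1 + 1 + 0 + 0 + 0 = 6

There are 6 split inversions.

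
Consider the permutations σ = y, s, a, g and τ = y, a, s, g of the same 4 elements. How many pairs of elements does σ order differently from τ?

Discordant pairs: 1

Assign each item its position (1..4) in the first ordering, then rewrite the second ordering as that position sequence:
positions: y→1, s→2, a→3, g→4
second ordering as positions: [1, 3, 2, 4]
Discordant pairs = inversions in this position sequence.
1: 0
3: 2 → 1
2: 0
4: 0
Total: 0 + 1 + 0 + 0 = 1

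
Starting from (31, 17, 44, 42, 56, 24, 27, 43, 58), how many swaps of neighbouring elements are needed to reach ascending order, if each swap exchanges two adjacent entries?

Each adjacent swap fixes exactly one inversion, so the minimum swap count equals the number of inversions.
Count inversions — for each element, later elements that are smaller:
31: 17, 24, 27 → 3
17: none → 0
44: 42, 24, 27, 43 → 4
42: 24, 27 → 2
56: 24, 27, 43 → 3
24: none → 0
27: none → 0
43: none → 0
58: none → 0
Total inversions: 3 + 0 + 4 + 2 + 3 + 0 + 0 + 0 + 0 = 12

Adjacent swaps: 12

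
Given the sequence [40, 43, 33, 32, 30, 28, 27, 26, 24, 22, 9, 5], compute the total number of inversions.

Element-by-element contributions:
40: 10
43: 10
33: 9
32: 8
30: 7
28: 6
27: 5
26: 4
24: 3
22: 2
9: 1
5: 0
Sum: 10 + 10 + 9 + 8 + 7 + 6 + 5 + 4 + 3 + 2 + 1 + 0 = 65

65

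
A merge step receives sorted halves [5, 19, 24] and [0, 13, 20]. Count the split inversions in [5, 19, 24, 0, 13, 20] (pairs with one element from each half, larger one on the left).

For each element r of the right run, count left-run elements greater than r:
r = 0: 5, 19, 24 → 3
r = 13: 19, 24 → 2
r = 20: 24 → 1
Cross-inversions: 3 + 2 + 1 = 6

6 cross-inversions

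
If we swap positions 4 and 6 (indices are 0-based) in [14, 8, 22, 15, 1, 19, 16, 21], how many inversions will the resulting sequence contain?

11

Positions 4 and 6 hold 1 and 16; after swapping, the array is [14, 8, 22, 15, 16, 19, 1, 21].
Element-by-element contributions:
14 → 8, 1 → 2
8 → 1 → 1
22 → 15, 16, 19, 1, 21 → 5
15 → 1 → 1
16 → 1 → 1
19 → 1 → 1
1 → none → 0
21 → none → 0
Sum: 2 + 1 + 5 + 1 + 1 + 1 + 0 + 0 = 11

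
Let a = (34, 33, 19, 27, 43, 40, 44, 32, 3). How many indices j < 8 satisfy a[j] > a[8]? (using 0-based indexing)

8 such elements

The element at index 8 is 3.
Elements before it: 34, 33, 19, 27, 43, 40, 44, 32
Those larger than 3: 34, 33, 19, 27, 43, 40, 44, 32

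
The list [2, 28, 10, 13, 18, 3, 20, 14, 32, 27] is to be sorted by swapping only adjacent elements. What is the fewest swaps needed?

13 adjacent swaps

The minimum number of adjacent swaps to sort an array equals its inversion count, since every such swap removes exactly one inversion.
Count inversions — for each element, later elements that are smaller:
2: none → 0
28: 10, 13, 18, 3, 20, 14, 27 → 7
10: 3 → 1
13: 3 → 1
18: 3, 14 → 2
3: none → 0
20: 14 → 1
14: none → 0
32: 27 → 1
27: none → 0
Total inversions: 0 + 7 + 1 + 1 + 2 + 0 + 1 + 0 + 1 + 0 = 13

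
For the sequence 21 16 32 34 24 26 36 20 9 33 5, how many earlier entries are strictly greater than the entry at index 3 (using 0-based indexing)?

0

The element at index 3 is 34.
Elements before it: 21, 16, 32
None of them are larger than 34.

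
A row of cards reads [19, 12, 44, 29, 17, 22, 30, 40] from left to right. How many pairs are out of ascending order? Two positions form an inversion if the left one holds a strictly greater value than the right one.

Inversions: 9

Count, for each position, how many later elements it exceeds:
19: 2
12: 0
44: 5
29: 2
17: 0
22: 0
30: 0
40: 0
Sum: 2 + 0 + 5 + 2 + 0 + 0 + 0 + 0 = 9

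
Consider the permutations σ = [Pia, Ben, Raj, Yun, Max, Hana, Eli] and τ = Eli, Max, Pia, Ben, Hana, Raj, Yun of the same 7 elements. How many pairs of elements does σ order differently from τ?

Assign each item its position (1..7) in the first ordering, then rewrite the second ordering as that position sequence:
positions: Pia→1, Ben→2, Raj→3, Yun→4, Max→5, Hana→6, Eli→7
second ordering as positions: [7, 5, 1, 2, 6, 3, 4]
Discordant pairs = inversions in this position sequence.
7: 5, 1, 2, 6, 3, 4 → 6
5: 1, 2, 3, 4 → 4
1: 0
2: 0
6: 3, 4 → 2
3: 0
4: 0
Total: 6 + 4 + 0 + 0 + 2 + 0 + 0 = 12

There are 12 discordant pairs.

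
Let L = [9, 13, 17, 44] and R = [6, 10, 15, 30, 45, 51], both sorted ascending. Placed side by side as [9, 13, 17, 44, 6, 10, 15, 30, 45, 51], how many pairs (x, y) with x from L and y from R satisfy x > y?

Count, for every r in R, how many entries of L exceed r:
r = 6: 9, 13, 17, 44 → 4
r = 10: 13, 17, 44 → 3
r = 15: 17, 44 → 2
r = 30: 44 → 1
r = 45: none → 0
r = 51: none → 0
Cross-inversions: 4 + 3 + 2 + 1 + 0 + 0 = 10

10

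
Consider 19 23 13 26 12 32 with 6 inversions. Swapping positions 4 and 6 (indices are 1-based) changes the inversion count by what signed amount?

+1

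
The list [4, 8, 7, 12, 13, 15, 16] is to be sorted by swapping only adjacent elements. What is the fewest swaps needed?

Minimum adjacent swaps = number of inversions (each swap of adjacent out-of-order elements removes one inversion and no swap can remove more).
Count inversions — for each element, later elements that are smaller:
4: none → 0
8: 7 → 1
7: none → 0
12: none → 0
13: none → 0
15: none → 0
16: none → 0
Total inversions: 0 + 1 + 0 + 0 + 0 + 0 + 0 = 1

1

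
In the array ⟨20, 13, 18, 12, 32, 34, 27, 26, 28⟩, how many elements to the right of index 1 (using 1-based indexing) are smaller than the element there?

The element at index 1 is 20.
Elements after it: 13, 18, 12, 32, 34, 27, 26, 28
Those smaller than 20: 13, 18, 12

3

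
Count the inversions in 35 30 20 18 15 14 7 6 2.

Count, for each position, how many later elements it exceeds:
35 → 30, 20, 18, 15, 14, 7, 6, 2 → 8
30 → 20, 18, 15, 14, 7, 6, 2 → 7
20 → 18, 15, 14, 7, 6, 2 → 6
18 → 15, 14, 7, 6, 2 → 5
15 → 14, 7, 6, 2 → 4
14 → 7, 6, 2 → 3
7 → 6, 2 → 2
6 → 2 → 1
2 → none → 0
Sum: 8 + 7 + 6 + 5 + 4 + 3 + 2 + 1 + 0 = 36

36 out-of-order pairs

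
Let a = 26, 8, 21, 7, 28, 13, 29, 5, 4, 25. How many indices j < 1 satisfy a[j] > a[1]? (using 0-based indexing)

1

The element at index 1 is 8.
Elements before it: 26
Those larger than 8: 26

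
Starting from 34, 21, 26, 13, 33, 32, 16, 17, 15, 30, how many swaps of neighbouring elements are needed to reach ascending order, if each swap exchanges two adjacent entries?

Minimum adjacent swaps = number of inversions (each swap of adjacent out-of-order elements removes one inversion and no swap can remove more).
Count inversions — for each element, later elements that are smaller:
34: 21, 26, 13, 33, 32, 16, 17, 15, 30 → 9
21: 13, 16, 17, 15 → 4
26: 13, 16, 17, 15 → 4
13: none → 0
33: 32, 16, 17, 15, 30 → 5
32: 16, 17, 15, 30 → 4
16: 15 → 1
17: 15 → 1
15: none → 0
30: none → 0
Total inversions: 9 + 4 + 4 + 0 + 5 + 4 + 1 + 1 + 0 + 0 = 28

28 swaps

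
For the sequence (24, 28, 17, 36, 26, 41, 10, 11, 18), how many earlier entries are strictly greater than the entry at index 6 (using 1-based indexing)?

The element at index 6 is 41.
Elements before it: 24, 28, 17, 36, 26
None of them are larger than 41.

0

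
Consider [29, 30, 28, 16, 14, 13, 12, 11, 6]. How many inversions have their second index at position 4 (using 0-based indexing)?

The element at index 4 is 14.
Elements before it: 29, 30, 28, 16
Those larger than 14: 29, 30, 28, 16

4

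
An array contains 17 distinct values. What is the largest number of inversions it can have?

136

A reversed (strictly descending) arrangement makes every pair an inversion, giving C(17, 2) inversions.
C(17, 2) = 17·16/2 = 136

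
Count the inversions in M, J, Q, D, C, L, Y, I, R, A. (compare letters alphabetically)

25

For each element, count later entries that are smaller:
M → J, D, C, L, I, A → 6
J → D, C, I, A → 4
Q → D, C, L, I, A → 5
D → C, A → 2
C → A → 1
L → I, A → 2
Y → I, R, A → 3
I → A → 1
R → A → 1
A → none → 0
Sum: 6 + 4 + 5 + 2 + 1 + 2 + 3 + 1 + 1 + 0 = 25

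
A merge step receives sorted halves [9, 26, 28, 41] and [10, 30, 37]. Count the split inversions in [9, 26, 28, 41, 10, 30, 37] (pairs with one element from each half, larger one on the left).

Take each right-half value and tally the left-half values above it:
r = 10: 26, 28, 41 → 3
r = 30: 41 → 1
r = 37: 41 → 1
Cross-inversions: 3 + 1 + 1 = 5

Split inversions: 5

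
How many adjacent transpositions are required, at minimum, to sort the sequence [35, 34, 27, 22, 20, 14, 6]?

There are 21 adjacent swaps.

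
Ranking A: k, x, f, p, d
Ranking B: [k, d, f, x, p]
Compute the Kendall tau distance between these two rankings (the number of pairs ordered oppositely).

4

Assign each item its position (1..5) in the first ordering, then rewrite the second ordering as that position sequence:
positions: k→1, x→2, f→3, p→4, d→5
second ordering as positions: [1, 5, 3, 2, 4]
Discordant pairs = inversions in this position sequence.
1: 0
5: 3, 2, 4 → 3
3: 2 → 1
2: 0
4: 0
Total: 0 + 3 + 1 + 0 + 0 = 4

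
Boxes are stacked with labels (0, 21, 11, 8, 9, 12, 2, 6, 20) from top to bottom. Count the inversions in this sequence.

17 inversions

For each element, count later entries that are smaller:
0: 0
21: 7
11: 4
8: 2
9: 2
12: 2
2: 0
6: 0
20: 0
Sum: 0 + 7 + 4 + 2 + 2 + 2 + 0 + 0 + 0 = 17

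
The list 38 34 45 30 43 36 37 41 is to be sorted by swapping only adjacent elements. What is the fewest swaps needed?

13 swaps

Minimum adjacent swaps = number of inversions (each swap of adjacent out-of-order elements removes one inversion and no swap can remove more).
Count inversions — for each element, later elements that are smaller:
38: 34, 30, 36, 37 → 4
34: 30 → 1
45: 30, 43, 36, 37, 41 → 5
30: none → 0
43: 36, 37, 41 → 3
36: none → 0
37: none → 0
41: none → 0
Total inversions: 4 + 1 + 5 + 0 + 3 + 0 + 0 + 0 = 13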